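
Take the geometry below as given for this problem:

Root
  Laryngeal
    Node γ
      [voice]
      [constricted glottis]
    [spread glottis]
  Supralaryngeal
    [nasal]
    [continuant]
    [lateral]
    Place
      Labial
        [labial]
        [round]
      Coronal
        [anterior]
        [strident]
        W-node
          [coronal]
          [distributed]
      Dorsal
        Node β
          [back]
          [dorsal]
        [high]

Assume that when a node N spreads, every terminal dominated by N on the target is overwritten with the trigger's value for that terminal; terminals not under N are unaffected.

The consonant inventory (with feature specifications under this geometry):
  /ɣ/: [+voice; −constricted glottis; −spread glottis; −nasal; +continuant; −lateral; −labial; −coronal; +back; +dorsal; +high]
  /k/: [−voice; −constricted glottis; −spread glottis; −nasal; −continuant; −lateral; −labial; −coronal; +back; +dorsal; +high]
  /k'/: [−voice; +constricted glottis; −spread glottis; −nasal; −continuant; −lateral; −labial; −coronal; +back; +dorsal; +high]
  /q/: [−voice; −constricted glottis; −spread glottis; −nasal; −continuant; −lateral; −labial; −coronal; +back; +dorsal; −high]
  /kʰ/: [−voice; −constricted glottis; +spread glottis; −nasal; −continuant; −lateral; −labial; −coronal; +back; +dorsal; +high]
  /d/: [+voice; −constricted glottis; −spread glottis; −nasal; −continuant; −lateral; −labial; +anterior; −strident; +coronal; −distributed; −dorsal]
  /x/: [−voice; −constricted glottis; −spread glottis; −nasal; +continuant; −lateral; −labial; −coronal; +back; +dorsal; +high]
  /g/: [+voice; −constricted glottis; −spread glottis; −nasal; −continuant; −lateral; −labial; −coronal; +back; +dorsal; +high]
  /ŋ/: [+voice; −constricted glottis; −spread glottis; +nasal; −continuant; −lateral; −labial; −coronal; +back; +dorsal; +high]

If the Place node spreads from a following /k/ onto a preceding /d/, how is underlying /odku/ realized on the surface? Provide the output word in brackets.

Terminals under Place in this geometry: [labial], [round], [anterior], [strident], [coronal], [distributed], [back], [dorsal], [high].
Spreading Place from /k/ onto /d/ replaces those values with /k/'s: [−labial], [−coronal], [+back], [+dorsal], [+high]. Features outside Place ([voice], [constricted glottis], [spread glottis], …) stay as in /d/.
This feature bundle is that of [g], so /odku/ surfaces as [ogku].

[ogku]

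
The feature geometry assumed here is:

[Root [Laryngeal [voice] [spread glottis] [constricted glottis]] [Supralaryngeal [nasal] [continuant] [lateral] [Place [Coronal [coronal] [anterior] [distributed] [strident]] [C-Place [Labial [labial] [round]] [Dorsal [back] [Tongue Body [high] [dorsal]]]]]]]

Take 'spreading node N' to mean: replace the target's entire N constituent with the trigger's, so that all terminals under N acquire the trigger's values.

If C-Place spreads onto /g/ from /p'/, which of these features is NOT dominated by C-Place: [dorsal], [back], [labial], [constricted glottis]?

[constricted glottis]

C-Place dominates exactly [labial], [round], [back], [high], [dorsal].
Of the listed options, [dorsal], [back], [labial] are among these and would be overwritten by spreading C-Place.
But [constricted glottis] is a dependent of Laryngeal, outside C-Place; it is therefore untouched by the spreading.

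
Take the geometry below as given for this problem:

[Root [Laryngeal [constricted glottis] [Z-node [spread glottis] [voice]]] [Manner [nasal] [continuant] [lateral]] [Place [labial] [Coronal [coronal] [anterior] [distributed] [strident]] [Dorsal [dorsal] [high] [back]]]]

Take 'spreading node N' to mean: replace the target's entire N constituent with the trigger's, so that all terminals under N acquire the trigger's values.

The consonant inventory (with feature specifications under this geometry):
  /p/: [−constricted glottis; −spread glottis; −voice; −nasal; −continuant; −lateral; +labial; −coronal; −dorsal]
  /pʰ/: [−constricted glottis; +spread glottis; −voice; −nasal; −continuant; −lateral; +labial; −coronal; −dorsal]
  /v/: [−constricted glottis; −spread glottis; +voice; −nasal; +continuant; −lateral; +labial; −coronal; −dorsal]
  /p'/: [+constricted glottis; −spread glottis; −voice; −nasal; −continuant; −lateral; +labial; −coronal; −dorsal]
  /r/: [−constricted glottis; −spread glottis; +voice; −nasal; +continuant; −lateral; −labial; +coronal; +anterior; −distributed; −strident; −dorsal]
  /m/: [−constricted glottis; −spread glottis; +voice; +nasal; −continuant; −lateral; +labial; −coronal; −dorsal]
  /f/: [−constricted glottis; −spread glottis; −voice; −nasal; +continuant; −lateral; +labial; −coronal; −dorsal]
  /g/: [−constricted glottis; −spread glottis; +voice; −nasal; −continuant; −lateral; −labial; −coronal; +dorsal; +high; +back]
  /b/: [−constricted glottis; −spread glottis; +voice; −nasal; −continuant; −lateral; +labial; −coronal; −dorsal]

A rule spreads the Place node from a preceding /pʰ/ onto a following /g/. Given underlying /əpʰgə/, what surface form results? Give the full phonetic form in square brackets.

Place immediately or transitively dominates [labial], [coronal], [anterior], [distributed], [strident], [dorsal], [high], [back].
The target acquires /pʰ/'s values for everything under Place — [+labial], [−coronal], [−dorsal] — while keeping its own [constricted glottis], [spread glottis], [voice], ….
The resulting bundle matches /b/ in the inventory; substituting it for /g/ gives [əpʰbə].

[əpʰbə]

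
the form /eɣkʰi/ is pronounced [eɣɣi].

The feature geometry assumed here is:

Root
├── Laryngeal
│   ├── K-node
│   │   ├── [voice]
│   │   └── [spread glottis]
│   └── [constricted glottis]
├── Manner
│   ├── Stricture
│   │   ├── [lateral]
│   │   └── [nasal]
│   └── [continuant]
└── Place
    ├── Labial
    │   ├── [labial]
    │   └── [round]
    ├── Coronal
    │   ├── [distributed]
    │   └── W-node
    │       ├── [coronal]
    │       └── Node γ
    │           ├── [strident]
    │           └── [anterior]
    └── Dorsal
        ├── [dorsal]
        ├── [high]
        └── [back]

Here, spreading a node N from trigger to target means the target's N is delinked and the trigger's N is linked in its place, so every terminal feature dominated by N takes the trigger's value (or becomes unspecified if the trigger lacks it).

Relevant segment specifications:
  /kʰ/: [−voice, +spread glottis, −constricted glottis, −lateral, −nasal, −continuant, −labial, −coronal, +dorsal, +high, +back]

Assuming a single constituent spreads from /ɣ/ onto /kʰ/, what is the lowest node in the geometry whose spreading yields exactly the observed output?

Comparing /kʰ/ with its surface form [ɣ], the features that change are [voice], [spread glottis], [continuant].
These terminals are all dominated by Root, and no proper subconstituent of Root covers them all; Root is their lowest common ancestor.
Spreading Root from /ɣ/ overwrites each of those terminals with /ɣ/'s values, yielding exactly [ɣ].

Root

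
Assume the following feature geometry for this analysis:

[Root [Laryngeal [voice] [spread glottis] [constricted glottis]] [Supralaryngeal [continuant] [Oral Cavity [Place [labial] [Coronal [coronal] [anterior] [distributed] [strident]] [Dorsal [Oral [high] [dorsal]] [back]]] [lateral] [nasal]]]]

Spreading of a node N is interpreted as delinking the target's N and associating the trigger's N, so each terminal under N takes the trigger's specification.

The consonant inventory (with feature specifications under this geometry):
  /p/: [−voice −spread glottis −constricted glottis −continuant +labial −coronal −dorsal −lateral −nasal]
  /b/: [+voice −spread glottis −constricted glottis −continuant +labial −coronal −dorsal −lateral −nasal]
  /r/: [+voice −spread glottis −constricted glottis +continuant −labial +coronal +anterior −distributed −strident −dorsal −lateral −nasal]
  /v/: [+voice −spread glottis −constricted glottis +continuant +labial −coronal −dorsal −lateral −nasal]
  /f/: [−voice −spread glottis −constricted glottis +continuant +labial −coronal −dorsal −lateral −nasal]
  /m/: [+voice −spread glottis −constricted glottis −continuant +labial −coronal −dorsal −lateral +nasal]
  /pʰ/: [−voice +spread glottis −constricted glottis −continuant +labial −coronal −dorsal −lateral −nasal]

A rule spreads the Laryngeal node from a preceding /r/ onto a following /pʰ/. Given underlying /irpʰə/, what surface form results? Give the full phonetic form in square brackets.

The Laryngeal node dominates the terminals [voice], [spread glottis], [constricted glottis].
The target acquires /r/'s values for everything under Laryngeal — [+voice], [−spread glottis], [−constricted glottis] — while keeping its own [continuant], [labial], [coronal], ….
This feature bundle is that of [b], so /irpʰə/ surfaces as [irbə].

[irbə]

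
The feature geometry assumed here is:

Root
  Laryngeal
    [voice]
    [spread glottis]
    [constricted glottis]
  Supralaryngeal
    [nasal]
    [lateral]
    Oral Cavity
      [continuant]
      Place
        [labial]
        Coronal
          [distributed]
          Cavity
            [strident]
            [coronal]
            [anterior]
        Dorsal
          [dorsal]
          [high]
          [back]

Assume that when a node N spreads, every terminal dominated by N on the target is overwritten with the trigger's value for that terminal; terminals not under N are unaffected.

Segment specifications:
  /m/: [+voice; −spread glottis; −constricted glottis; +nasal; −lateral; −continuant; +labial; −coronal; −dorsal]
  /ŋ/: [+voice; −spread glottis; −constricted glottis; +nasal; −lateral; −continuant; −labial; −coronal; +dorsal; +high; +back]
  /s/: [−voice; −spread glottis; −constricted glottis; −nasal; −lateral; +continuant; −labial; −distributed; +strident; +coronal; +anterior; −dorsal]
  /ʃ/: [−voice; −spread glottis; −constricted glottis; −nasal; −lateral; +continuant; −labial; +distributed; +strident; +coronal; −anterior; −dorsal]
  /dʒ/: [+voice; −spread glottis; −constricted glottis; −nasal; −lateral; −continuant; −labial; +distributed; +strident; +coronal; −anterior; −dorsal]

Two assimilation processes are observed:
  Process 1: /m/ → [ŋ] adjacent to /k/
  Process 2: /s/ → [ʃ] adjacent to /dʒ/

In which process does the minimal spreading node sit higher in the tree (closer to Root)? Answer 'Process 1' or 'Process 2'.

Process 1 alters [labial], [dorsal], [high], [back]; the lowest common ancestor is Place (depth 3 from Root).
Process 2: the features that change are [anterior], [distributed]; the minimal node is Coronal (depth 4).
Place (depth 3) sits above Coronal (depth 4), making Process 1 the one with the higher spreading node.

Process 1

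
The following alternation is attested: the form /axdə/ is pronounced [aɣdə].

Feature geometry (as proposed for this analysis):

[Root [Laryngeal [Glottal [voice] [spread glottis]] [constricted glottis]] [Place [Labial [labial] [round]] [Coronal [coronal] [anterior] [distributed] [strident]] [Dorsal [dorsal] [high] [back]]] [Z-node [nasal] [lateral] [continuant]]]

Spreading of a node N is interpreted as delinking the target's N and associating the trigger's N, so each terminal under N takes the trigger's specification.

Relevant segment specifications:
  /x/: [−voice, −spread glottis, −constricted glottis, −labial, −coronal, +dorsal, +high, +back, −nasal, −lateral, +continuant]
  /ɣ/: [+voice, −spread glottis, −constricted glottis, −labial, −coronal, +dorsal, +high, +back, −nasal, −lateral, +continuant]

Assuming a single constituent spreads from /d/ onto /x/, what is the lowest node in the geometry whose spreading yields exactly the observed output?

[voice]

/x/ and [ɣ] differ in [voice]; every other specified feature is identical.
With a single altered terminal, the smallest constituent that could spread is that terminal — [voice].
[continuant], [coronal] stay as in /x/ although /d/ differs there, so no node dominating them spread; among the remaining candidates [voice] is the lowest that derives the output.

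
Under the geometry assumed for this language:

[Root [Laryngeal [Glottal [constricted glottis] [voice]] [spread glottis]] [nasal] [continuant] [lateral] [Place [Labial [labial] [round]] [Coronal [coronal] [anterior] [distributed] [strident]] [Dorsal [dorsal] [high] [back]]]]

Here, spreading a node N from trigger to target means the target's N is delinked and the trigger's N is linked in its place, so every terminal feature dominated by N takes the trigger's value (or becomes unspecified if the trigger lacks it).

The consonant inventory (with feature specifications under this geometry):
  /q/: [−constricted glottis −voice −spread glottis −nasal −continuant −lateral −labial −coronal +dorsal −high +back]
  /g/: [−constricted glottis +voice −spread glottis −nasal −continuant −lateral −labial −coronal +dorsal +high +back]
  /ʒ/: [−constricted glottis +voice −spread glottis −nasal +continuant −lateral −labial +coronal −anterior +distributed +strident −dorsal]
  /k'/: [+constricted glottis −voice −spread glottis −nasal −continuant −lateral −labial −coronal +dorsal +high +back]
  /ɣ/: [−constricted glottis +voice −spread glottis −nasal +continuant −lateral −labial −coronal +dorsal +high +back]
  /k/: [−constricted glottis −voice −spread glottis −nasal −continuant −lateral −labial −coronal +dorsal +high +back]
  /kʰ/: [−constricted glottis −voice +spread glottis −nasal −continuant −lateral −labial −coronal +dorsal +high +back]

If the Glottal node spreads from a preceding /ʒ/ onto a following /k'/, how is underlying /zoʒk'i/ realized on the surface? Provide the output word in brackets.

The Glottal node dominates the terminals [constricted glottis], [voice].
The target acquires /ʒ/'s values for everything under Glottal — [−constricted glottis], [+voice] — while keeping its own [spread glottis], [nasal], [continuant], ….
The resulting bundle matches /g/ in the inventory; substituting it for /k'/ gives [zoʒgi].

[zoʒgi]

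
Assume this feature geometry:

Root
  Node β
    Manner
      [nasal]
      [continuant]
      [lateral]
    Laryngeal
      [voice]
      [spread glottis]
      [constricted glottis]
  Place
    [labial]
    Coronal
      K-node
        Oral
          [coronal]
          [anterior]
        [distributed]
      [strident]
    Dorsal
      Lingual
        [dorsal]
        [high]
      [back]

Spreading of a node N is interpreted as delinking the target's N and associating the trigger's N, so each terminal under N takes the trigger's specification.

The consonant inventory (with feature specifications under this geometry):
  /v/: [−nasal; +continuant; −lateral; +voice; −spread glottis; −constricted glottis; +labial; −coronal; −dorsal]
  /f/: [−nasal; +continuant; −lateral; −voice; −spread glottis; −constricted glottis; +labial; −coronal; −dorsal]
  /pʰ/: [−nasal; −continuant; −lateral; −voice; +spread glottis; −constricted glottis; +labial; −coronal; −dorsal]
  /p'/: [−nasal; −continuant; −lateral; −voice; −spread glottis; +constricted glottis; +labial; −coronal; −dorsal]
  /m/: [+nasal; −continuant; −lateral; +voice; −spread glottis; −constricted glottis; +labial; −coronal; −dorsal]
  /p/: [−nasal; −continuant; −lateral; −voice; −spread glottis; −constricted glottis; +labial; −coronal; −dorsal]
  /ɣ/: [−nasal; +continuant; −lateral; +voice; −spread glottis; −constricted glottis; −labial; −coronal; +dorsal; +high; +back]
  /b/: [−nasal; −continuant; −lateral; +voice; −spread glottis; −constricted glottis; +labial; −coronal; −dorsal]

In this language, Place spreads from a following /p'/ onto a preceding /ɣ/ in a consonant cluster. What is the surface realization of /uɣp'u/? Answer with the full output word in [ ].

[uvp'u]

Terminals under Place in this geometry: [labial], [coronal], [anterior], [distributed], [strident], [dorsal], [high], [back].
Spreading Place from /p'/ onto /ɣ/ replaces those values with /p'/'s: [+labial], [−coronal], [−dorsal]. Features outside Place ([nasal], [continuant], [lateral], …) stay as in /ɣ/.
Among the inventory, only /v/ has exactly this specification, giving the surface form [uvp'u].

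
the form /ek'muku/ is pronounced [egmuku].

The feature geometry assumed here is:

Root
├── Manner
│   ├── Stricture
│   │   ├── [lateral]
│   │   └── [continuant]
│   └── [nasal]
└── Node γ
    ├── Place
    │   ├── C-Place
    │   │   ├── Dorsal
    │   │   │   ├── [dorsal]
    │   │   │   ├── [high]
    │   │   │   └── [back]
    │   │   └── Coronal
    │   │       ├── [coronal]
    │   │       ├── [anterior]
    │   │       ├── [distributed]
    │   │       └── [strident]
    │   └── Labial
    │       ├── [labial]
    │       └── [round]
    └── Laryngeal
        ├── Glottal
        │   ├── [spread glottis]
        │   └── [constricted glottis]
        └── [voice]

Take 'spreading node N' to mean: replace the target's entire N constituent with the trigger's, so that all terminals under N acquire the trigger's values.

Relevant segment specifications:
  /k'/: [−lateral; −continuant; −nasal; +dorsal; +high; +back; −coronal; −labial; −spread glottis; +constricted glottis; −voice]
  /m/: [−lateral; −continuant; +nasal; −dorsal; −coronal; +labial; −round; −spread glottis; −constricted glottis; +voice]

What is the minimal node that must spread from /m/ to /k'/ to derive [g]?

The alternation /k'/ → [g] changes [voice], [constricted glottis] and nothing else.
Tracing each changed feature up the tree, the paths first meet at Laryngeal; any lower node misses at least one of them.
Delinking /k'/'s Laryngeal and associating /m/'s Laryngeal gives precisely the feature bundle of [g].
Since [dorsal], [labial] are preserved even though /m/ disagrees there, no node above Laryngeal spread.

Laryngeal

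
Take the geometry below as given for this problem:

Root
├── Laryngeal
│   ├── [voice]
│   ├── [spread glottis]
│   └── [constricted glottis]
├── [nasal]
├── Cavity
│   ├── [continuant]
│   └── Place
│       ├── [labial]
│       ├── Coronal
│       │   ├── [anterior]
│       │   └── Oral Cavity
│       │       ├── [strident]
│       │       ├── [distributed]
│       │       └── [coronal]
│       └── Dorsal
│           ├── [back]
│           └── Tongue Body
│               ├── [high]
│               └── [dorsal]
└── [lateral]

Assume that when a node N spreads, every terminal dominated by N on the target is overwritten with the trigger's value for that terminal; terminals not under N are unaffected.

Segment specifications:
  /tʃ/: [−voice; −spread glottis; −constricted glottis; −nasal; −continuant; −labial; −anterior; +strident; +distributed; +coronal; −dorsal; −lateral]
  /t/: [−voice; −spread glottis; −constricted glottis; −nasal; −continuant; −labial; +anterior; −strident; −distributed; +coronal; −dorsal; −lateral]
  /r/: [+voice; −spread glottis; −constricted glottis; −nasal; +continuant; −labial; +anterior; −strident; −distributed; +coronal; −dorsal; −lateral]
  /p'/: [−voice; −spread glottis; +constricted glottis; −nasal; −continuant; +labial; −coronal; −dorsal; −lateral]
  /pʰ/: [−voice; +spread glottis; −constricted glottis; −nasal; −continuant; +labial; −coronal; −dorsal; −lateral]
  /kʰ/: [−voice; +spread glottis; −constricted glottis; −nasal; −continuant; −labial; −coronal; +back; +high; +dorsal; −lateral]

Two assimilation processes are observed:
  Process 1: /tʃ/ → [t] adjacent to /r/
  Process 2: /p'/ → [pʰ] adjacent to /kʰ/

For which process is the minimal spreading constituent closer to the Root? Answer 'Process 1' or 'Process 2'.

Process 1: the features that change are [anterior], [distributed], [strident]; the minimal node is Coronal (depth 3).
In Process 2, [spread glottis], [constricted glottis] change, so the minimal spreading node is Laryngeal at depth 1.
Depth 1 < depth 3; Process 2 involves the structurally higher constituent Laryngeal.

Process 2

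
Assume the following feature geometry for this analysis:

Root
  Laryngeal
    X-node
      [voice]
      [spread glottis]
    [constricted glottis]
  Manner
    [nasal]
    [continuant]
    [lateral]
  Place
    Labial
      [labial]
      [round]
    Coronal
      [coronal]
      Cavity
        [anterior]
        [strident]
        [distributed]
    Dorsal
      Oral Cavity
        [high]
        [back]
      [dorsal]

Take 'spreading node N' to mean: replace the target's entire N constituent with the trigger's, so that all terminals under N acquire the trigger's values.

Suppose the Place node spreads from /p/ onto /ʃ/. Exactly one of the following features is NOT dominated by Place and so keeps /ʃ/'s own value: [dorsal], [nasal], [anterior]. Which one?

[nasal]

Under this geometry, Place contains [labial], [round], [coronal], [anterior], [strident], [distributed], [high], [back], [dorsal].
Of the listed options, [dorsal], [anterior] are among these and would be overwritten by spreading Place.
But [nasal] is a dependent of Manner, outside Place; it is therefore untouched by the spreading.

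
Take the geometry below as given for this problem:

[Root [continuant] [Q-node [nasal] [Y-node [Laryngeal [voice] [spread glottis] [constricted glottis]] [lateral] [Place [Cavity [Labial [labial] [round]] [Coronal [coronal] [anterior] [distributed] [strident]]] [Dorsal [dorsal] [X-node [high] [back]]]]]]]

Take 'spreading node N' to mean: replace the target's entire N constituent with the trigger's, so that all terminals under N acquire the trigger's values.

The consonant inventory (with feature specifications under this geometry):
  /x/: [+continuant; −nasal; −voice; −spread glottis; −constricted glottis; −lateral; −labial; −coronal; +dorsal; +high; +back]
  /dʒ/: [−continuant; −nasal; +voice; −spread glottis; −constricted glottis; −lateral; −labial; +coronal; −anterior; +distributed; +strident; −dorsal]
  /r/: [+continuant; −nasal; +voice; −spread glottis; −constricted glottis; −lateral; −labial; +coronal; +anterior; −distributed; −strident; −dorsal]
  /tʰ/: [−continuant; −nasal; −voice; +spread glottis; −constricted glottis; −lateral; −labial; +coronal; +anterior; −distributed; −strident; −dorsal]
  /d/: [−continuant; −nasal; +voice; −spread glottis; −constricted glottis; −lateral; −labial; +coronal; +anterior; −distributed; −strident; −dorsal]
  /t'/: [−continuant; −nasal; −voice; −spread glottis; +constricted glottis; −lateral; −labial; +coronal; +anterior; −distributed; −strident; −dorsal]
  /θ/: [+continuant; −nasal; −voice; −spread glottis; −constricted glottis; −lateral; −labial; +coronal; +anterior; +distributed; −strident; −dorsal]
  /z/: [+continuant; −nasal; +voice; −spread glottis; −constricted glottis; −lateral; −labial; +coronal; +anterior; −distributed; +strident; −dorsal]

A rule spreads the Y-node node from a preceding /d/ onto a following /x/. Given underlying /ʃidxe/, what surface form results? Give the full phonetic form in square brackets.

[ʃidre]

Y-node immediately or transitively dominates [voice], [spread glottis], [constricted glottis], [lateral], [labial], [round], [coronal], [anterior], [distributed], [strident], [dorsal], [high], [back].
After delinking /x/'s Y-node and linking /d/'s, the affected terminals become [+voice], [−spread glottis], [−constricted glottis], [−lateral], [−labial], [+coronal], [+anterior], [−distributed], [−strident], [−dorsal]; [continuant], [nasal] (outside Y-node) are retained from /x/.
This feature bundle is that of [r], so /ʃidxe/ surfaces as [ʃidre].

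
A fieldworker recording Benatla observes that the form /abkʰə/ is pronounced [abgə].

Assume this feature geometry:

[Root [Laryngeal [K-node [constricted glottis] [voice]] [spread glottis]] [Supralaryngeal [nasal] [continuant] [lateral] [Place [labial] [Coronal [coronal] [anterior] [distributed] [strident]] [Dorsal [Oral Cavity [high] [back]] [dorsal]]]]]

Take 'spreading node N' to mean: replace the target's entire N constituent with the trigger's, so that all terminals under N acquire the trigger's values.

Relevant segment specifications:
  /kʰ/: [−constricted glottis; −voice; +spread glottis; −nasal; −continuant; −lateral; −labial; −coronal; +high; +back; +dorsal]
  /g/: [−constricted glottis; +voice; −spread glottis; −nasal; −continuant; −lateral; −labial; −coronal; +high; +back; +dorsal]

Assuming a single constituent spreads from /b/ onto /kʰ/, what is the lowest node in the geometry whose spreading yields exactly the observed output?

Feature comparison: [voice], [spread glottis] differ between /kʰ/ and [g]; the remaining terminals match.
The smallest constituent containing every changed terminal is Laryngeal — each of its daughters lacks at least one of the affected features.
Spreading Laryngeal from /b/ overwrites each of those terminals with /b/'s values, yielding exactly [g].
[dorsal], [labial] — on which /b/ differs from /kʰ/ — are unchanged, so Root cannot have spread; the constituent is no larger than Laryngeal.

Laryngeal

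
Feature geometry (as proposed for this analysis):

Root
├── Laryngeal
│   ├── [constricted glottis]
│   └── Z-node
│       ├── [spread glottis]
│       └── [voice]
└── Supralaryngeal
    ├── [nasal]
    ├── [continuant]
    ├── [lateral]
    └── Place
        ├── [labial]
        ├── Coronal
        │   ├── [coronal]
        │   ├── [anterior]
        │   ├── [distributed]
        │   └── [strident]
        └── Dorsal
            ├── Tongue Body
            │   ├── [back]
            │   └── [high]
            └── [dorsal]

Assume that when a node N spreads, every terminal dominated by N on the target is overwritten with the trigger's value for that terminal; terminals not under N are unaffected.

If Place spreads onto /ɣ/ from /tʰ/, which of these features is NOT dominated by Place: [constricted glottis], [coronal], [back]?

The terminals dominated by Place are [labial], [coronal], [anterior], [distributed], [strident], [back], [high], [dorsal].
[coronal], [back] all lie under Place, so they are overwritten when Place spreads.
[constricted glottis] is not within the Place subtree (it hangs from Laryngeal), so /ɣ/'s [constricted glottis] value survives.

[constricted glottis]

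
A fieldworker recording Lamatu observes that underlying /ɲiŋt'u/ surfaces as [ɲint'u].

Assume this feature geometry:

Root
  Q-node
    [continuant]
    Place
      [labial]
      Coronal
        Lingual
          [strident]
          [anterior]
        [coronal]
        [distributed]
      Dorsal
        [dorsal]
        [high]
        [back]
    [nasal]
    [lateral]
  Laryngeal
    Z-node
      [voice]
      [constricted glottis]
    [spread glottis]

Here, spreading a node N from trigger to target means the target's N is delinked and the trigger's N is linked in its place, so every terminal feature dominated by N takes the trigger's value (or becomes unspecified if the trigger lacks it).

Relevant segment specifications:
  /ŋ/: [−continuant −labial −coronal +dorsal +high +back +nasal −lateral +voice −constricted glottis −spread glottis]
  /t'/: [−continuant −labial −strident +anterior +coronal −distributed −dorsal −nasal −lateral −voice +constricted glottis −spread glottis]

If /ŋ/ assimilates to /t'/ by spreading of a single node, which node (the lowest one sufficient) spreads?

/ŋ/ and [n] differ in [coronal], [anterior], [distributed], [strident], [dorsal], [high], [back]; every other specified feature is identical.
In this geometry the lowest node dominating all of them is Place: every daughter of Place dominates only a proper subset, so no lower node suffices.
Spreading Place from /t'/ overwrites each of those terminals with /t'/'s values, yielding exactly [n].
Had Q-node or a higher node spread, [nasal] would have taken /t'/'s value; it stays as in /ŋ/, confirming the spreading constituent is exactly Place.

Place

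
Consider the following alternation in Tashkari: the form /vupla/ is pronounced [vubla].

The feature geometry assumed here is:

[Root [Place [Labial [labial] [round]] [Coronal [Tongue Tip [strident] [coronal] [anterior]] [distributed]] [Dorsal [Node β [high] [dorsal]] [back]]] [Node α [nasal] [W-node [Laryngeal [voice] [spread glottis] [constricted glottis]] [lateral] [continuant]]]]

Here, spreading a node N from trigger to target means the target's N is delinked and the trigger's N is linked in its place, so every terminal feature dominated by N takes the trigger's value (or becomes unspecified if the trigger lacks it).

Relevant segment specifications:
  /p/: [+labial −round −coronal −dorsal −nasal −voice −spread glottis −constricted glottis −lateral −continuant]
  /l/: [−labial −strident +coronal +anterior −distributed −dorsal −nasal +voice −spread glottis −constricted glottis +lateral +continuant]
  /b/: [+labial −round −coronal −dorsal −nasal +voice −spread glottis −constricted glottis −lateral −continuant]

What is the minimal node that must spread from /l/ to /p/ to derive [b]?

Comparing /p/ with its surface form [b], the only feature that changes is [voice].
Only a single terminal changes, and /l/ supplies the new value, so [voice] itself is the minimal spreading constituent.
[continuant], [labial] stay as in /p/ although /l/ differs there, so no node dominating them spread; among the remaining candidates [voice] is the lowest that derives the output.

[voice]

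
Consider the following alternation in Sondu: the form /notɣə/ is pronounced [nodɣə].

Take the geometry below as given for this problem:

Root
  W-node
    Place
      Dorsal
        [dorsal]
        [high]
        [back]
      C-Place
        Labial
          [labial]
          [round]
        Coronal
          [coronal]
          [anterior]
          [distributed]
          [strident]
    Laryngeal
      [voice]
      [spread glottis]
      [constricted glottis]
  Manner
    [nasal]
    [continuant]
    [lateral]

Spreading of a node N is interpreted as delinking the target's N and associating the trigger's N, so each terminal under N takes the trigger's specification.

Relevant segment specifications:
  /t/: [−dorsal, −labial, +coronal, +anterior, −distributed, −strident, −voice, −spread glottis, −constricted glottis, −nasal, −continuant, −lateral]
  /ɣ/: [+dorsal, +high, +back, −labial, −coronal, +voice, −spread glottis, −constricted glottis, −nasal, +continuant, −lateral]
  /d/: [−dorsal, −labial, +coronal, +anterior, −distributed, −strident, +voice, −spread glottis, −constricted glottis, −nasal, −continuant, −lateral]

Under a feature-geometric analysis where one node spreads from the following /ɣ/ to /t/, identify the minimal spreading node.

Comparing /t/ with its surface form [d], the only feature that changes is [voice].
With a single altered terminal, the smallest constituent that could spread is that terminal — [voice].
Features on which the two segments disagree outside [voice], such as [continuant], [dorsal], are unchanged — nothing dominating them spread, and [voice] is the minimal sufficient constituent.

[voice]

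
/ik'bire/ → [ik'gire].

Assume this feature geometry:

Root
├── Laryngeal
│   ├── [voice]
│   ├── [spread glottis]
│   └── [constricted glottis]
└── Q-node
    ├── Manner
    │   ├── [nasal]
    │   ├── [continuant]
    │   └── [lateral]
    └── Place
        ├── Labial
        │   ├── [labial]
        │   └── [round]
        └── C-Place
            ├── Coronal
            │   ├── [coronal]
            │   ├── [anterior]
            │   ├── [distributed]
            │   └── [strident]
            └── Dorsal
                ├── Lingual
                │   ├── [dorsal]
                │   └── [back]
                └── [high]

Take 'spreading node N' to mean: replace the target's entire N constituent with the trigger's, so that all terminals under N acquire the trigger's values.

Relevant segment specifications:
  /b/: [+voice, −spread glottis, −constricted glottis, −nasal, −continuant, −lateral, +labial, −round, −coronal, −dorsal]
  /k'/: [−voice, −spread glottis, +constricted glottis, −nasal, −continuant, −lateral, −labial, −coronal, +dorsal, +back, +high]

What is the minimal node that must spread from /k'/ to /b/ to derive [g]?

Place

Feature comparison: [labial], [round], [dorsal], [high], [back] differ between /b/ and [g]; the remaining terminals match.
These terminals are all dominated by Place, and no proper subconstituent of Place covers them all; Place is their lowest common ancestor.
Spreading Place from /k'/ overwrites each of those terminals with /k'/'s values, yielding exactly [g].
Features on which the two segments disagree outside Place, such as [constricted glottis], [voice], are unchanged — nothing dominating them spread, and Place is the minimal sufficient constituent.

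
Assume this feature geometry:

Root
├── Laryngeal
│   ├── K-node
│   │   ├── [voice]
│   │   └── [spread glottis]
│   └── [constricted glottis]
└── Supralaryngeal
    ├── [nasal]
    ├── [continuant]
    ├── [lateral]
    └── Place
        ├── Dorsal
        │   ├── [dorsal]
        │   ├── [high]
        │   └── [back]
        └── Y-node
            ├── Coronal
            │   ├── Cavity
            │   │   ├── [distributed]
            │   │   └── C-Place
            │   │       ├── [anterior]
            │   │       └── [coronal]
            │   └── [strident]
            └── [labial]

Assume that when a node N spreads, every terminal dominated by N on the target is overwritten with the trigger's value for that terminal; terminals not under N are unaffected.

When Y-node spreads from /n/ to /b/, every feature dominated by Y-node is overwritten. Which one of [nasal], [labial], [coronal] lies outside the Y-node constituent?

[nasal]

Under this geometry, Y-node contains [distributed], [anterior], [coronal], [strident], [labial].
[coronal], [labial] all lie under Y-node, so they are overwritten when Y-node spreads.
But [nasal] is a dependent of Supralaryngeal, outside Y-node; it is therefore untouched by the spreading.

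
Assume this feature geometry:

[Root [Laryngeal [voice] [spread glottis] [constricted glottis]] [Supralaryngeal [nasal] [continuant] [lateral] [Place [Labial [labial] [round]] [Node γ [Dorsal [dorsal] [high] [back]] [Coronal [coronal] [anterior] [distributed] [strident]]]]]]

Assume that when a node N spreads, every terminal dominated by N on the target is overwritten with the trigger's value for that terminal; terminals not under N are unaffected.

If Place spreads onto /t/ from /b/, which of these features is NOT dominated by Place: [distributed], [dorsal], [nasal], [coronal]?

[nasal]

Under this geometry, Place contains [labial], [round], [dorsal], [high], [back], [coronal], [anterior], [distributed], [strident].
Spreading Place replaces [coronal], [distributed], [dorsal] with the trigger's values, since each sits inside the Place constituent.
But [nasal] is a dependent of Supralaryngeal, outside Place; it is therefore untouched by the spreading.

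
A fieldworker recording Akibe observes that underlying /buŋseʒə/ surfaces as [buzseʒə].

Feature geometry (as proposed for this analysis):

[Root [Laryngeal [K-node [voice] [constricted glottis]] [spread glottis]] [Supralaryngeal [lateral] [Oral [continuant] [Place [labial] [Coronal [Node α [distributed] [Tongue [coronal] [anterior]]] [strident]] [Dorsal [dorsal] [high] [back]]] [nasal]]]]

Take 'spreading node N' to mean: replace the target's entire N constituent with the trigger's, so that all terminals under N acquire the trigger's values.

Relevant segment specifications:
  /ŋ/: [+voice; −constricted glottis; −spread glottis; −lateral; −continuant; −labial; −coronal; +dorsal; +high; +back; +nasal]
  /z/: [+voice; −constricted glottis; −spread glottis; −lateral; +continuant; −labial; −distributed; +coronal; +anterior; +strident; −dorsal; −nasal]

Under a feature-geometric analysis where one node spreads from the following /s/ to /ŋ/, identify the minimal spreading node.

Oral

Comparing /ŋ/ with its surface form [z], the features that change are [nasal], [continuant], [coronal], [anterior], [distributed], [strident], [dorsal], [high], [back].
The smallest constituent containing every changed terminal is Oral — each of its daughters lacks at least one of the affected features.
Delinking /ŋ/'s Oral and associating /s/'s Oral gives precisely the feature bundle of [z].
[voice] stays as in /ŋ/ although /s/ differs there, so no node dominating it spread; among the remaining candidates Oral is the lowest that derives the output.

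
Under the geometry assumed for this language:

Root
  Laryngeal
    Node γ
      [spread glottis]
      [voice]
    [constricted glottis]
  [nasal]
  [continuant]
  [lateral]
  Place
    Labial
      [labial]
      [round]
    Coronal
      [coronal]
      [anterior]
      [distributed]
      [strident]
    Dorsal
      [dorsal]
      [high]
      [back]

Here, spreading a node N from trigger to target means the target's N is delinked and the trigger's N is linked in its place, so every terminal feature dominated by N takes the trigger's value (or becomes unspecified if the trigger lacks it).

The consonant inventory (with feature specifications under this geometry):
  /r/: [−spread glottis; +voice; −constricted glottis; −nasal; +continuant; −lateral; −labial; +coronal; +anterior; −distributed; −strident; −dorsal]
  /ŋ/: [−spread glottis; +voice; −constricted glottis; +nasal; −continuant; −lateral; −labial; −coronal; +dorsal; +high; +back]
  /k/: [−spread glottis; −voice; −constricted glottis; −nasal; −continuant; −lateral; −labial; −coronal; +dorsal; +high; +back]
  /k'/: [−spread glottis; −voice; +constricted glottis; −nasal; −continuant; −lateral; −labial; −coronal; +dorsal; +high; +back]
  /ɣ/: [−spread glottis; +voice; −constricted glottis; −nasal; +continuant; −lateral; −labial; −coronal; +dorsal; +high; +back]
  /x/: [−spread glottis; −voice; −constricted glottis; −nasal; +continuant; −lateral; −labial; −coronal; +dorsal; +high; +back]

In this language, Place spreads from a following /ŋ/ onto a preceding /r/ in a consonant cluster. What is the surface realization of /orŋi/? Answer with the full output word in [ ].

Place immediately or transitively dominates [labial], [round], [coronal], [anterior], [distributed], [strident], [dorsal], [high], [back].
The target acquires /ŋ/'s values for everything under Place — [−labial], [−coronal], [+dorsal], [+high], [+back] — while keeping its own [spread glottis], [voice], [constricted glottis], ….
Among the inventory, only /ɣ/ has exactly this specification, giving the surface form [oɣŋi].

[oɣŋi]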